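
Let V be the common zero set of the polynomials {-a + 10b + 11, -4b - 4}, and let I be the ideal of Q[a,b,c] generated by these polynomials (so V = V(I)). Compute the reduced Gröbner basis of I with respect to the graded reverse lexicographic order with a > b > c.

G = {a - 1, b + 1}

f_1 = -a + 10b + 11, LT = a.
f_2 = -4b - 4, LT = b.

The S-polynomials (S(f_1,f_2)) all reduce to 0 modulo the current basis, so we have a Gröbner basis.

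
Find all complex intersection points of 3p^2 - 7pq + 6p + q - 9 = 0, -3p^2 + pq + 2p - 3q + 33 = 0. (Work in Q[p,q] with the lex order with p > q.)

{(-3, 0), (2*sqrt(70)/9 + 17/9, 20/3 - 8*sqrt(70)/15), (17/9 - 2*sqrt(70)/9, 8*sqrt(70)/15 + 20/3)}

Compute a lex Gröbner basis by Buchberger's algorithm.
f_1 = 3p^2 - 7pq + 6p + q - 9, LT = p^2.
f_2 = -3p^2 + pq + 2p - 3q + 33, LT = p^2.

S(f_1,f_2): lcm = p^2. S = -2pq + 8/3p - 2/3q + 8.
  leading term pq: no divisor's leading term divides it; move -2pq to the remainder.
  leading term p: no divisor's leading term divides it; move 8/3p to the remainder.
  leading term q: no divisor's leading term divides it; move -2/3q to the remainder.
  leading term 1: no divisor's leading term divides it; move 8 to the remainder.
  remainder -2pq + 8/3p - 2/3q + 8 ≠ 0; add h_3 = -2pq + 8/3p - 2/3q + 8 to the basis.

S(f_1,h_3): lcm = p^2q. S = 4/3p^2 - 7/3pq^2 + 5/3pq + 4p + 1/3q^2 - 3q.
  leading term p^2: subtract (4/9)·f_1 from 4/3p^2 - 7/3pq^2 + 5/3pq + 4p + 1/3q^2 - 3q → -7/3pq^2 + 43/9pq + 4/3p + 1/3q^2 - 31/9q + 4
  leading term pq^2: subtract (7/6q)·h_3 from -7/3pq^2 + 43/9pq + 4/3p + 1/3q^2 - 31/9q + 4 → 5/3pq + 4/3p + 10/9q^2 - 115/9q + 4
  leading term pq: subtract (-5/6)·h_3 from 5/3pq + 4/3p + 10/9q^2 - 115/9q + 4 → 32/9p + 10/9q^2 - 40/3q + 32/3
  leading term p: no divisor's leading term divides it; move 32/9p to the remainder.
  leading term q^2: no divisor's leading term divides it; move 10/9q^2 to the remainder.
  leading term q: no divisor's leading term divides it; move -40/3q to the remainder.
  leading term 1: no divisor's leading term divides it; move 32/3 to the remainder.
  remainder 32/9p + 10/9q^2 - 40/3q + 32/3 ≠ 0; add h_4 = 32/9p + 10/9q^2 - 40/3q + 32/3 to the basis.

S(h_3,h_4): lcm = pq. S = -4/3p - 5/16q^3 + 15/4q^2 - 8/3q - 4.
  leading term p: subtract (-3/8)·h_4 from -4/3p - 5/16q^3 + 15/4q^2 - 8/3q - 4 → -5/16q^3 + 25/6q^2 - 23/3q
  leading term q^3: no divisor's leading term divides it; move -5/16q^3 to the remainder.
  leading term q^2: no divisor's leading term divides it; move 25/6q^2 to the remainder.
  leading term q: no divisor's leading term divides it; move -23/3q to the remainder.
  remainder -5/16q^3 + 25/6q^2 - 23/3q ≠ 0; add h_5 = -5/16q^3 + 25/6q^2 - 23/3q to the basis.

The other S-polynomials (S(f_2,h_3), S(f_1,h_4), S(f_2,h_4), S(f_1,h_5), S(f_2,h_5), S(h_3,h_5), S(h_4,h_5)) all reduce to 0 modulo the current basis, so we have a Gröbner basis.
Inter-reduce: drop elements whose leading term is divisible by another's, tail-reduce, and make monic.
Reduced Gröbner basis: {p + 5/16q^2 - 15/4q + 3, q^3 - 40/3q^2 + 368/15q}.

A lex Gröbner basis eliminates variables successively. Here q^3 - 40/3q^2 + 368/15q depends only on q, with roots {0, 20/3 - 8*sqrt(70)/15, 8*sqrt(70)/15 + 20/3}; lifting each root through the earlier basis elements recovers the full solutions.
  q = 0: the earlier basis element becomes p + 3 = 0, giving p = -3 — point (-3, 0).
  q = 20/3 - 8*sqrt(70)/15: the earlier basis element becomes p - 17/9 - 2*sqrt(70)/9 = 0, giving p = 2*sqrt(70)/9 + 17/9 — point (2*sqrt(70)/9 + 17/9, 20/3 - 8*sqrt(70)/15).
  q = 8*sqrt(70)/15 + 20/3: the earlier basis element becomes p - 17/9 + 2*sqrt(70)/9 = 0, giving p = 17/9 - 2*sqrt(70)/9 — point (17/9 - 2*sqrt(70)/9, 8*sqrt(70)/15 + 20/3).
Substituting each solution back into the original system confirms all equations vanish.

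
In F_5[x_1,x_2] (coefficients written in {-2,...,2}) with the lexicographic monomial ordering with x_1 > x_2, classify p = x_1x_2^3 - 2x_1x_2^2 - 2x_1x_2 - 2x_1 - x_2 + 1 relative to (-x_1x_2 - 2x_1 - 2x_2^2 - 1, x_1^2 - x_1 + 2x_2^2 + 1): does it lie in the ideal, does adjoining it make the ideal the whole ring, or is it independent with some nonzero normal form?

x_1x_2^3 - 2x_1x_2^2 - 2x_1x_2 - 2x_1 - x_2 + 1 is independent of I; its normal form modulo I is 2x_2^3 - 2x_2^2.

First compute the reduced Gröbner basis of I by Buchberger's algorithm.
f_1 = -x_1x_2 - 2x_1 - 2x_2^2 - 1, LT = x_1x_2.
f_2 = x_1^2 - x_1 + 2x_2^2 + 1, LT = x_1^2.

S(f_1,f_2): lcm = x_1^2x_2. S = 2x_1^2 + 2x_1x_2^2 + x_1x_2 + x_1 - 2x_2^3 - x_2.
  reduce S modulo (f_1, f_2):
  remainder -x_1 - x_2^3 + 2x_2^2 + 2x_2 + 1 ≠ 0; add h_3 = -x_1 - x_2^3 + 2x_2^2 + 2x_2 + 1 to the basis.

S(f_1,h_3): lcm = x_1x_2. S = 2x_1 - x_2^4 + 2x_2^3 - x_2^2 + x_2 + 1.
  reduce S modulo (f_1, f_2, h_3):
  remainder -x_2^4 - 2x_2^2 - 2 ≠ 0; add h_4 = -x_2^4 - 2x_2^2 - 2 to the basis.

The other S-polynomials (S(f_2,h_3), S(f_1,h_4), S(f_2,h_4), S(h_3,h_4)) all reduce to 0 modulo the current basis, so we have a Gröbner basis.
Inter-reduce: drop elements whose leading term is divisible by another's, tail-reduce, and make monic.
Reduced Gröbner basis: {x_1 + x_2^3 - 2x_2^2 - 2x_2 - 1, x_2^4 + 2x_2^2 + 2}.
Label its elements g_1 = x_1 + x_2^3 - 2x_2^2 - 2x_2 - 1, g_2 = x_2^4 + 2x_2^2 + 2.

Reduce p = x_1x_2^3 - 2x_1x_2^2 - 2x_1x_2 - 2x_1 - x_2 + 1 modulo G:
  leading term x_1x_2^3: subtract (x_2^3)·g_1 from x_1x_2^3 - 2x_1x_2^2 - 2x_1x_2 - 2x_1 - x_2 + 1 → -2x_1x_2^2 - 2x_1x_2 - 2x_1 - x_2^6 + 2x_2^5 + 2x_2^4 + x_2^3 - x_2 + 1
  leading term x_1x_2^2: subtract (-2x_2^2)·g_1 from -2x_1x_2^2 - 2x_1x_2 - 2x_1 - x_2^6 + 2x_2^5 + 2x_2^4 + x_2^3 - x_2 + 1 → -2x_1x_2 - 2x_1 - x_2^6 - x_2^5 - 2x_2^4 + 2x_2^3 - 2x_2^2 - x_2 + 1
  leading term x_1x_2: subtract (-2x_2)·g_1 from -2x_1x_2 - 2x_1 - x_2^6 - x_2^5 - 2x_2^4 + 2x_2^3 - 2x_2^2 - x_2 + 1 → -2x_1 - x_2^6 - x_2^5 - 2x_2^3 - x_2^2 + 2x_2 + 1
  leading term x_1: subtract (-2)·g_1 from -2x_1 - x_2^6 - x_2^5 - 2x_2^3 - x_2^2 + 2x_2 + 1 → -x_2^6 - x_2^5 - 2x_2 - 1
  leading term x_2^6: subtract (-x_2^2)·g_2 from -x_2^6 - x_2^5 - 2x_2 - 1 → -x_2^5 + 2x_2^4 + 2x_2^2 - 2x_2 - 1
  leading term x_2^5: subtract (-x_2)·g_2 from -x_2^5 + 2x_2^4 + 2x_2^2 - 2x_2 - 1 → 2x_2^4 + 2x_2^3 + 2x_2^2 - 1
  leading term x_2^4: subtract (2)·g_2 from 2x_2^4 + 2x_2^3 + 2x_2^2 - 1 → 2x_2^3 - 2x_2^2
  leading term x_2^3: no divisor's leading term divides it; move 2x_2^3 to the remainder.
  leading term x_2^2: no divisor's leading term divides it; move -2x_2^2 to the remainder.
  normal form = 2x_2^3 - 2x_2^2.
The normal form is nonzero, so p ∉ I. Since p minus its normal form lies in I, I + (p) = I + (r) where r = 2x_2^3 - 2x_2^2; decide whether this ideal is the whole ring.
Run Buchberger on G together with r (pairs among the g_i already reduce to 0 since G is a Gröbner basis):
g_1 = x_1 + x_2^3 - 2x_2^2 - 2x_2 - 1, LT = x_1.
g_2 = x_2^4 + 2x_2^2 + 2, LT = x_2^4.
r = 2x_2^3 - 2x_2^2, LT = x_2^3.

S(g_2,r): lcm = x_2^4. S = x_2^3 + 2x_2^2 + 2.
  reduce S modulo (g_1, g_2, r):
  remainder -2x_2^2 + 2 ≠ 0; add m_4 = -2x_2^2 + 2 to the basis.

S(r,m_4): lcm = x_2^3. S = -x_2^2 + x_2.
  reduce S modulo (g_1, g_2, r, m_4):
  remainder x_2 - 1 ≠ 0; add m_5 = x_2 - 1 to the basis.

The other S-polynomials (S(g_1,g_2), S(g_1,r), S(g_1,m_4), S(g_2,m_4), S(g_1,m_5), S(g_2,m_5), S(r,m_5), S(m_4,m_5)) all reduce to 0 modulo the current basis, so we have a Gröbner basis.
Inter-reduce: drop elements whose leading term is divisible by another's, tail-reduce, and make monic.
Reduced Gröbner basis: {x_1 + 1, x_2 - 1}.
The reduced Gröbner basis of I + (p) is {x_1 + 1, x_2 - 1} ≠ {1}, a proper ideal, so the enlarged system stays consistent: p is independent of I, with normal form 2x_2^3 - 2x_2^2.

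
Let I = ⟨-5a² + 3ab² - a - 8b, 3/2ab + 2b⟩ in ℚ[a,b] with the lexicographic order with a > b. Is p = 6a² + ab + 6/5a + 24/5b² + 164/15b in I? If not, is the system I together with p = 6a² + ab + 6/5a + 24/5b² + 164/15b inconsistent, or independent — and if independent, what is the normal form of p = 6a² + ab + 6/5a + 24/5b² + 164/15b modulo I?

6a² + ab + 6/5a + 24/5b² + 164/15b lies in I (it reduces to 0).

First compute the reduced Gröbner basis of I by Buchberger's algorithm.
f_1 = -5a² + 3ab² - a - 8b, LT = a².
f_2 = 3/2ab + 2b, LT = ab.

S(f_1,f_2): lcm = a²b. S = -⅗ab³ - 17/15ab + 8/5b².
  leading term ab³: subtract (-⅖b²)·f_2 from -⅗ab³ - 17/15ab + 8/5b² → -17/15ab + ⅘b³ + 8/5b²
  leading term ab: subtract (-34/45)·f_2 from -17/15ab + ⅘b³ + 8/5b² → ⅘b³ + 8/5b² + 68/45b
  leading term b³: no divisor's leading term divides it; move ⅘b³ to the remainder.
  leading term b²: no divisor's leading term divides it; move 8/5b² to the remainder.
  leading term b: no divisor's leading term divides it; move 68/45b to the remainder.
  remainder ⅘b³ + 8/5b² + 68/45b ≠ 0; add h_3 = ⅘b³ + 8/5b² + 68/45b to the basis.

S(f_1,h_3): leading monomials are coprime, so the S-polynomial reduces to 0 (Buchberger's first criterion).
S(f_2,h_3): lcm = ab³. S = -2ab² - 17/9ab + 4/3b³.
  leading term ab²: subtract (-4/3b)·f_2 from -2ab² - 17/9ab + 4/3b³ → -17/9ab + 4/3b³ + 8/3b²
  leading term ab: subtract (-34/27)·f_2 from -17/9ab + 4/3b³ + 8/3b² → 4/3b³ + 8/3b² + 68/27b
  leading term b³: subtract (5/3)·h_3 from 4/3b³ + 8/3b² + 68/27b → 0
  remainder 0.

Every S-polynomial of the final basis reduces to 0, so we have a Gröbner basis.
Inter-reduce: drop elements whose leading term is divisible by another's, tail-reduce, and make monic.
Reduced Gröbner basis: {a² + ⅕a + ⅘b² + 8/5b, ab + 4/3b, b³ + 2b² + 17/9b}.
Label its elements g_1 = a² + ⅕a + ⅘b² + 8/5b, g_2 = ab + 4/3b, g_3 = b³ + 2b² + 17/9b.

Reduce p = 6a² + ab + 6/5a + 24/5b² + 164/15b modulo G:
  leading term a²: subtract (6)·g_1 from 6a² + ab + 6/5a + 24/5b² + 164/15b → ab + 4/3b
  leading term ab: subtract (1)·g_2 from ab + 4/3b → 0
  normal form = 0.
Since the normal form is 0, p ∈ I.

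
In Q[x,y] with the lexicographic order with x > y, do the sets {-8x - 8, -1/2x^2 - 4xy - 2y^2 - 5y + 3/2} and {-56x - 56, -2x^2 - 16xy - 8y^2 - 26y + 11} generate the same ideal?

No, the ideals differ.

Two ideals are equal iff their reduced Gröbner bases coincide (the reduced basis is unique for a fixed ordering).
Buchberger on the first generating set:
f_1 = -8x - 8, LT = x.
f_2 = -1/2x^2 - 4xy - 2y^2 - 5y + 3/2, LT = x^2.

S(f_1,f_2): lcm = x^2. S = -8xy + x - 4y^2 - 10y + 3.
  leading term xy: subtract (y)·f_1 from -8xy + x - 4y^2 - 10y + 3 → x - 4y^2 - 2y + 3
  leading term x: subtract (-1/8)·f_1 from x - 4y^2 - 2y + 3 → -4y^2 - 2y + 2
  leading term y^2: no divisor's leading term divides it; move -4y^2 to the remainder.
  leading term y: no divisor's leading term divides it; move -2y to the remainder.
  leading term 1: no divisor's leading term divides it; move 2 to the remainder.
  remainder -4y^2 - 2y + 2 ≠ 0; add g_3 = -4y^2 - 2y + 2 to the basis.

The other S-polynomials (S(f_1,g_3), S(f_2,g_3)) all reduce to 0 modulo the current basis, so we have a Gröbner basis.
Inter-reduce: drop elements whose leading term is divisible by another's, tail-reduce, and make monic.
Reduced Gröbner basis: {x + 1, y^2 + 1/2y - 1/2}.

Buchberger on the second generating set:
h_1 = -56x - 56, LT = x.
h_2 = -2x^2 - 16xy - 8y^2 - 26y + 11, LT = x^2.

S(h_1,h_2): lcm = x^2. S = -8xy + x - 4y^2 - 13y + 11/2.
  leading term xy: subtract (1/7y)·h_1 from -8xy + x - 4y^2 - 13y + 11/2 → x - 4y^2 - 5y + 11/2
  leading term x: subtract (-1/56)·h_1 from x - 4y^2 - 5y + 11/2 → -4y^2 - 5y + 9/2
  leading term y^2: no divisor's leading term divides it; move -4y^2 to the remainder.
  leading term y: no divisor's leading term divides it; move -5y to the remainder.
  leading term 1: no divisor's leading term divides it; move 9/2 to the remainder.
  remainder -4y^2 - 5y + 9/2 ≠ 0; add k_3 = -4y^2 - 5y + 9/2 to the basis.

The other S-polynomials (S(h_1,k_3), S(h_2,k_3)) all reduce to 0 modulo the current basis, so we have a Gröbner basis.
Inter-reduce: drop elements whose leading term is divisible by another's, tail-reduce, and make monic.
Reduced Gröbner basis: {x + 1, y^2 + 5/4y - 9/8}.

The bases are distinct; the ideals are different.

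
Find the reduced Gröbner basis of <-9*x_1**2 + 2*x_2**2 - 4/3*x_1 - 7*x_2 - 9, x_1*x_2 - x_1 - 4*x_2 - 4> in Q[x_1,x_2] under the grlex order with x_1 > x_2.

G = {x_2**3 - 9/2*x_2**2 - 36*x_1 - 227/3*x_2 - 421/6, x_1**2 - 2/9*x_2**2 + 4/27*x_1 + 7/9*x_2 + 1, x_1*x_2 - x_1 - 4*x_2 - 4}

This is the nonlinear analogue of row-reducing a linear system.

f_1 = -9*x_1**2 + 2*x_2**2 - 4/3*x_1 - 7*x_2 - 9, LT = x_1**2.
f_2 = x_1*x_2 - x_1 - 4*x_2 - 4, LT = x_1*x_2.

S(f_1,f_2): lcm = x_1**2*x_2. S = -2/9*x_2**3 + x_1**2 + 112/27*x_1*x_2 + 7/9*x_2**2 + 4*x_1 + x_2.
  leading term x_2**3: no divisor's leading term divides it; move -2/9*x_2**3 to the remainder.
  leading term x_1**2: subtract (-1/9)·f_1 from x_1**2 + 112/27*x_1*x_2 + 7/9*x_2**2 + 4*x_1 + x_2 → 112/27*x_1*x_2 + x_2**2 + 104/27*x_1 + 2/9*x_2 - 1
  leading term x_1*x_2: subtract (112/27)·f_2 from 112/27*x_1*x_2 + x_2**2 + 104/27*x_1 + 2/9*x_2 - 1 → x_2**2 + 8*x_1 + 454/27*x_2 + 421/27
  leading term x_2**2: no divisor's leading term divides it; move x_2**2 to the remainder.
  leading term x_1: no divisor's leading term divides it; move 8*x_1 to the remainder.
  leading term x_2: no divisor's leading term divides it; move 454/27*x_2 to the remainder.
  leading term 1: no divisor's leading term divides it; move 421/27 to the remainder.
  remainder -2/9*x_2**3 + x_2**2 + 8*x_1 + 454/27*x_2 + 421/27 ≠ 0; add g_3 = -2/9*x_2**3 + x_2**2 + 8*x_1 + 454/27*x_2 + 421/27 to the basis.

The other S-polynomials (S(f_1,g_3), S(f_2,g_3)) all reduce to 0 modulo the current basis, so we have a Gröbner basis.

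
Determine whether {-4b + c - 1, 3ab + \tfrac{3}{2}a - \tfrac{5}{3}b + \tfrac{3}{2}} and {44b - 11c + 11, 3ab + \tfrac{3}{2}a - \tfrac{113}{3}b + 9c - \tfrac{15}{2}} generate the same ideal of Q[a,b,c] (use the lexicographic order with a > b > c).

Yes, the ideals are equal.

Equality of ideals is decidable: compute both reduced Gröbner bases (unique for the ordering) and check whether they agree.
Buchberger on the first generating set:
f_1 = -4b + c - 1, LT = b.
f_2 = 3ab + \tfrac{3}{2}a - \tfrac{5}{3}b + \tfrac{3}{2}, LT = ab.

S(f_1,f_2): lcm = ab. S = -\tfrac{1}{4}ac - \tfrac{1}{4}a + \tfrac{5}{9}b - \tfrac{1}{2}.
  reduce S modulo (f_1, f_2):
  remainder -\tfrac{1}{4}ac - \tfrac{1}{4}a + \tfrac{5}{36}c - \tfrac{23}{36} ≠ 0; add g_3 = -\tfrac{1}{4}ac - \tfrac{1}{4}a + \tfrac{5}{36}c - \tfrac{23}{36} to the basis.

The other S-polynomials (S(f_1,g_3), S(f_2,g_3)) all reduce to 0 modulo the current basis, so we have a Gröbner basis.
Inter-reduce: drop elements whose leading term is divisible by another's, tail-reduce, and make monic.
Reduced Gröbner basis: {ac + a - \tfrac{5}{9}c + \tfrac{23}{9}, b - \tfrac{1}{4}c + \tfrac{1}{4}}.

Buchberger on the second generating set:
h_1 = 44b - 11c + 11, LT = b.
h_2 = 3ab + \tfrac{3}{2}a - \tfrac{113}{3}b + 9c - \tfrac{15}{2}, LT = ab.

S(h_1,h_2): lcm = ab. S = -\tfrac{1}{4}ac - \tfrac{1}{4}a + \tfrac{113}{9}b - 3c + \tfrac{5}{2}.
  reduce S modulo (h_1, h_2):
  remainder -\tfrac{1}{4}ac - \tfrac{1}{4}a + \tfrac{5}{36}c - \tfrac{23}{36} ≠ 0; add k_3 = -\tfrac{1}{4}ac - \tfrac{1}{4}a + \tfrac{5}{36}c - \tfrac{23}{36} to the basis.

The other S-polynomials (S(h_1,k_3), S(h_2,k_3)) all reduce to 0 modulo the current basis, so we have a Gröbner basis.
Inter-reduce: drop elements whose leading term is divisible by another's, tail-reduce, and make monic.
Reduced Gröbner basis: {ac + a - \tfrac{5}{9}c + \tfrac{23}{9}, b - \tfrac{1}{4}c + \tfrac{1}{4}}.

The two bases agree; hence the ideals are identical.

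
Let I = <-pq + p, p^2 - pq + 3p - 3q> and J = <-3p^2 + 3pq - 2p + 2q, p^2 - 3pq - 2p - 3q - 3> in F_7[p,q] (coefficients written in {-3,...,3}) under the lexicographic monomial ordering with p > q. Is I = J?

For a fixed monomial order, each ideal has a unique reduced Gröbner basis; comparing bases decides equality.
Buchberger on the first generating set:
f_1 = -pq + p, LT = pq.
f_2 = p^2 - pq + 3p - 3q, LT = p^2.

S(f_1,f_2): lcm = p^2q. S = -p^2 + pq^2 - 3pq + 3q^2.
  reduce S modulo (f_1, f_2):
  remainder 3q^2 - 3q ≠ 0; add g_3 = 3q^2 - 3q to the basis.

The other S-polynomials (S(f_1,g_3), S(f_2,g_3)) all reduce to 0 modulo the current basis, so we have a Gröbner basis.
Inter-reduce: drop elements whose leading term is divisible by another's, tail-reduce, and make monic.
Reduced Gröbner basis: {p^2 + 2p - 3q, pq - p, q^2 - q}.

Buchberger on the second generating set:
h_1 = -3p^2 + 3pq - 2p + 2q, LT = p^2.
h_2 = p^2 - 3pq - 2p - 3q - 3, LT = p^2.

S(h_1,h_2): lcm = p^2. S = 2pq - 2p + 3.
  reduce S modulo (h_1, h_2):
  remainder 2pq - 2p + 3 ≠ 0; add k_3 = 2pq - 2p + 3 to the basis.

S(h_1,k_3): lcm = p^2q. S = p^2 - pq^2 + 3pq + 2p - 3q^2.
  reduce S modulo (h_1, h_2, k_3):
  remainder 2p - 3q^2 + q - 1 ≠ 0; add k_4 = 2p - 3q^2 + q - 1 to the basis.

S(k_3,k_4): lcm = pq. S = -p - 2q^3 + 3q^2 - 3q - 2.
  reduce S modulo (h_1, h_2, k_3, k_4):
  remainder -2q^3 - 2q^2 + q + 1 ≠ 0; add k_5 = -2q^3 - 2q^2 + q + 1 to the basis.

The other S-polynomials (S(h_2,k_3), S(h_1,k_4), S(h_2,k_4), S(h_1,k_5), S(h_2,k_5), S(k_3,k_5), S(k_4,k_5)) all reduce to 0 modulo the current basis, so we have a Gröbner basis.
Inter-reduce: drop elements whose leading term is divisible by another's, tail-reduce, and make monic.
Reduced Gröbner basis: {p + 2q^2 - 3q + 3, q^3 + q^2 + 3q + 3}.

These differ, so the ideals are not equal.

No, the ideals differ.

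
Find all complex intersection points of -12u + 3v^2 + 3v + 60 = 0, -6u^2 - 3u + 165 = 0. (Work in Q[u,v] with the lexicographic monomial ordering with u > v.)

Compute a lex Gröbner basis by Buchberger's algorithm.
f_1 = -12u + 3v^2 + 3v + 60, LT = u.
f_2 = -6u^2 - 3u + 165, LT = u^2.

S(f_1,f_2): lcm = u^2. S = -1/4uv^2 - 1/4uv - 11/2u + 55/2.
  leading term uv^2: subtract (1/48v^2)·f_1 from -1/4uv^2 - 1/4uv - 11/2u + 55/2 → -1/4uv - 11/2u - 1/16v^4 - 1/16v^3 - 5/4v^2 + 55/2
  leading term uv: subtract (1/48v)·f_1 from -1/4uv - 11/2u - 1/16v^4 - 1/16v^3 - 5/4v^2 + 55/2 → -11/2u - 1/16v^4 - 1/8v^3 - 21/16v^2 - 5/4v + 55/2
  leading term u: subtract (11/24)·f_1 from -11/2u - 1/16v^4 - 1/8v^3 - 21/16v^2 - 5/4v + 55/2 → -1/16v^4 - 1/8v^3 - 43/16v^2 - 21/8v
  leading term v^4: no divisor's leading term divides it; move -1/16v^4 to the remainder.
  leading term v^3: no divisor's leading term divides it; move -1/8v^3 to the remainder.
  leading term v^2: no divisor's leading term divides it; move -43/16v^2 to the remainder.
  leading term v: no divisor's leading term divides it; move -21/8v to the remainder.
  remainder -1/16v^4 - 1/8v^3 - 43/16v^2 - 21/8v ≠ 0; add h_3 = -1/16v^4 - 1/8v^3 - 43/16v^2 - 21/8v to the basis.

S(f_1,h_3): leading monomials are coprime, so the S-polynomial reduces to 0 (Buchberger's first criterion).
S(f_2,h_3): leading monomials are coprime, so the S-polynomial reduces to 0 (Buchberger's first criterion).
Every S-polynomial of the final basis reduces to 0, so we have a Gröbner basis.
Inter-reduce: drop elements whose leading term is divisible by another's, tail-reduce, and make monic.
Reduced Gröbner basis: {u - 1/4v^2 - 1/4v - 5, v^4 + 2v^3 + 43v^2 + 42v}.

Elimination: the polynomial v^4 + 2v^3 + 43v^2 + 42v lies in the elimination ideal for v, so v ∈ {-1, 0, -1/2 - sqrt(167)*I/2, -1/2 + sqrt(167)*I/2}. For each such v, the remaining basis elements (now univariate) give the rest of the solution.
  v = -1: the earlier basis element becomes u - 5 = 0, giving u = 5 — point (5, -1).
  v = 0: the earlier basis element becomes u - 5 = 0, giving u = 5 — point (5, 0).
  v = -1/2 - sqrt(167)*I/2: the earlier basis element becomes u + 11/2 = 0, giving u = -11/2 — point (-11/2, -1/2 - sqrt(167)*I/2).
  v = -1/2 + sqrt(167)*I/2: the earlier basis element becomes u + 11/2 = 0, giving u = -11/2 — point (-11/2, -1/2 + sqrt(167)*I/2).

{(5, -1), (5, 0), (-11/2, -1/2 - sqrt(167)*I/2), (-11/2, -1/2 + sqrt(167)*I/2)}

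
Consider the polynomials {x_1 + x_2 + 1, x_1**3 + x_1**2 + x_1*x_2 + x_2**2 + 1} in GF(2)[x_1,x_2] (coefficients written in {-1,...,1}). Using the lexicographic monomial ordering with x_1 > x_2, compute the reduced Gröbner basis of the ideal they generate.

G = {x_1 + x_2 + 1, x_2**3 + 1}

f_1 = x_1 + x_2 + 1, LT = x_1.
f_2 = x_1**3 + x_1**2 + x_1*x_2 + x_2**2 + 1, LT = x_1**3.

S(f_1,f_2): lcm = x_1**3. S = x_1**2*x_2 + x_1*x_2 + x_2**2 + 1.
  leading term x_1**2*x_2: subtract (x_1*x_2)·f_1 from x_1**2*x_2 + x_1*x_2 + x_2**2 + 1 → x_1*x_2**2 + x_2**2 + 1
  leading term x_1*x_2**2: subtract (x_2**2)·f_1 from x_1*x_2**2 + x_2**2 + 1 → x_2**3 + 1
  leading term x_2**3: no divisor's leading term divides it; move x_2**3 to the remainder.
  leading term 1: no divisor's leading term divides it; move 1 to the remainder.
  remainder x_2**3 + 1 ≠ 0; add g_3 = x_2**3 + 1 to the basis.

The other S-polynomials (S(f_1,g_3), S(f_2,g_3)) all reduce to 0 modulo the current basis, so we have a Gröbner basis.
Inter-reduce: drop elements whose leading term is divisible by another's, tail-reduce, and make monic.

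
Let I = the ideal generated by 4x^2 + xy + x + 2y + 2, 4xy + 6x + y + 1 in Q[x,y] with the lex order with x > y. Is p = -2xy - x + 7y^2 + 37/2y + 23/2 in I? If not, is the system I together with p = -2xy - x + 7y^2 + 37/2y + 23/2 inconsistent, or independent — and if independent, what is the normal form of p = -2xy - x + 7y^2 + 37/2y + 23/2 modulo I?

First compute the reduced Gröbner basis of I by Buchberger's algorithm.
f_1 = 4x^2 + xy + x + 2y + 2, LT = x^2.
f_2 = 4xy + 6x + y + 1, LT = xy.

S(f_1,f_2): lcm = x^2y. S = -3/2x^2 + 1/4xy^2 - 1/4x + 1/2y^2 + 1/2y.
  leading term x^2: subtract (-3/8)·f_1 from -3/2x^2 + 1/4xy^2 - 1/4x + 1/2y^2 + 1/2y → 1/4xy^2 + 3/8xy + 1/8x + 1/2y^2 + 5/4y + 3/4
  leading term xy^2: subtract (1/16y)·f_2 from 1/4xy^2 + 3/8xy + 1/8x + 1/2y^2 + 5/4y + 3/4 → 1/8x + 7/16y^2 + 19/16y + 3/4
  leading term x: no divisor's leading term divides it; move 1/8x to the remainder.
  leading term y^2: no divisor's leading term divides it; move 7/16y^2 to the remainder.
  leading term y: no divisor's leading term divides it; move 19/16y to the remainder.
  leading term 1: no divisor's leading term divides it; move 3/4 to the remainder.
  remainder 1/8x + 7/16y^2 + 19/16y + 3/4 ≠ 0; add h_3 = 1/8x + 7/16y^2 + 19/16y + 3/4 to the basis.

S(f_2,h_3): lcm = xy. S = 3/2x - 7/2y^3 - 19/2y^2 - 23/4y + 1/4.
  leading term x: subtract (12)·h_3 from 3/2x - 7/2y^3 - 19/2y^2 - 23/4y + 1/4 → -7/2y^3 - 59/4y^2 - 20y - 35/4
  leading term y^3: no divisor's leading term divides it; move -7/2y^3 to the remainder.
  leading term y^2: no divisor's leading term divides it; move -59/4y^2 to the remainder.
  leading term y: no divisor's leading term divides it; move -20y to the remainder.
  leading term 1: no divisor's leading term divides it; move -35/4 to the remainder.
  remainder -7/2y^3 - 59/4y^2 - 20y - 35/4 ≠ 0; add h_4 = -7/2y^3 - 59/4y^2 - 20y - 35/4 to the basis.

The other S-polynomials (S(f_1,h_3), S(f_1,h_4), S(f_2,h_4), S(h_3,h_4)) all reduce to 0 modulo the current basis, so we have a Gröbner basis.
Inter-reduce: drop elements whose leading term is divisible by another's, tail-reduce, and make monic.
Reduced Gröbner basis: {x + 7/2y^2 + 19/2y + 6, y^3 + 59/14y^2 + 40/7y + 5/2}.
Label its elements g_1 = x + 7/2y^2 + 19/2y + 6, g_2 = y^3 + 59/14y^2 + 40/7y + 5/2.

Reduce p = -2xy - x + 7y^2 + 37/2y + 23/2 modulo G:
  leading term xy: subtract (-2y)·g_1 from -2xy - x + 7y^2 + 37/2y + 23/2 → -x + 7y^3 + 26y^2 + 61/2y + 23/2
  leading term x: subtract (-1)·g_1 from -x + 7y^3 + 26y^2 + 61/2y + 23/2 → 7y^3 + 59/2y^2 + 40y + 35/2
  leading term y^3: subtract (7)·g_2 from 7y^3 + 59/2y^2 + 40y + 35/2 → 0
  normal form = 0.
Since the normal form is 0, p ∈ I.

-2xy - x + 7y^2 + 37/2y + 23/2 lies in I (it reduces to 0).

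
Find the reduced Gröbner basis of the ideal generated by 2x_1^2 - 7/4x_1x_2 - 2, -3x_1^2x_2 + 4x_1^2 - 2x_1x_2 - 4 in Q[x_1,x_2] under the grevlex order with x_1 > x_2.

G = {x_1^2 - 7/16x_2 - 1, x_1x_2 - 1/2x_2, x_2^2 + 12/7x_2}

This is the nonlinear analogue of row-reducing a linear system.

f_1 = 2x_1^2 - 7/4x_1x_2 - 2, LT = x_1^2.
f_2 = -3x_1^2x_2 + 4x_1^2 - 2x_1x_2 - 4, LT = x_1^2x_2.

S(f_1,f_2): lcm = x_1^2x_2. S = -7/8x_1x_2^2 + 4/3x_1^2 - 2/3x_1x_2 - x_2 - 4/3.
  leading term x_1x_2^2: no divisor's leading term divides it; move -7/8x_1x_2^2 to the remainder.
  leading term x_1^2: subtract (2/3)·f_1 from 4/3x_1^2 - 2/3x_1x_2 - x_2 - 4/3 → 1/2x_1x_2 - x_2
  leading term x_1x_2: no divisor's leading term divides it; move 1/2x_1x_2 to the remainder.
  leading term x_2: no divisor's leading term divides it; move -x_2 to the remainder.
  remainder -7/8x_1x_2^2 + 1/2x_1x_2 - x_2 ≠ 0; add g_3 = -7/8x_1x_2^2 + 1/2x_1x_2 - x_2 to the basis.

S(f_1,g_3): lcm = x_1^2x_2^2. S = -7/8x_1x_2^3 + 4/7x_1^2x_2 - 8/7x_1x_2 - x_2^2.
  leading term x_1x_2^3: subtract (x_2)·g_3 from -7/8x_1x_2^3 + 4/7x_1^2x_2 - 8/7x_1x_2 - x_2^2 → 4/7x_1^2x_2 - 1/2x_1x_2^2 - 8/7x_1x_2
  leading term x_1^2x_2: subtract (2/7x_2)·f_1 from 4/7x_1^2x_2 - 1/2x_1x_2^2 - 8/7x_1x_2 → -8/7x_1x_2 + 4/7x_2
  leading term x_1x_2: no divisor's leading term divides it; move -8/7x_1x_2 to the remainder.
  leading term x_2: no divisor's leading term divides it; move 4/7x_2 to the remainder.
  remainder -8/7x_1x_2 + 4/7x_2 ≠ 0; add g_4 = -8/7x_1x_2 + 4/7x_2 to the basis.

S(g_3,g_4): lcm = x_1x_2^2. S = -4/7x_1x_2 + 1/2x_2^2 + 8/7x_2.
  leading term x_1x_2: subtract (1/2)·g_4 from -4/7x_1x_2 + 1/2x_2^2 + 8/7x_2 → 1/2x_2^2 + 6/7x_2
  leading term x_2^2: no divisor's leading term divides it; move 1/2x_2^2 to the remainder.
  leading term x_2: no divisor's leading term divides it; move 6/7x_2 to the remainder.
  remainder 1/2x_2^2 + 6/7x_2 ≠ 0; add g_5 = 1/2x_2^2 + 6/7x_2 to the basis.

The other S-polynomials (S(f_2,g_3), S(f_1,g_4), S(f_2,g_4), S(f_1,g_5), S(f_2,g_5), S(g_3,g_5), S(g_4,g_5)) all reduce to 0 modulo the current basis, so we have a Gröbner basis.
Inter-reduce: drop elements whose leading term is divisible by another's, tail-reduce, and make monic.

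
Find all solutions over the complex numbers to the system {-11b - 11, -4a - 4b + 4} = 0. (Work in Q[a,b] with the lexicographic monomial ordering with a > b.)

Compute a lex Gröbner basis by Buchberger's algorithm.
f_1 = -11b - 11, LT = b.
f_2 = -4a - 4b + 4, LT = a.

S(f_1,f_2): leading monomials are coprime, so the S-polynomial reduces to 0 (Buchberger's first criterion).
Every S-polynomial of the final basis reduces to 0, so we have a Gröbner basis.
Inter-reduce: drop elements whose leading term is divisible by another's, tail-reduce, and make monic.
Reduced Gröbner basis: {a - 2, b + 1}.

The lex basis is triangular: the last element involves only b. Solving b + 1 = 0 gives b ∈ {-1}; substituting each value into the earlier elements determines the remaining variables.
  b = -1: the earlier basis element becomes a - 2 = 0, giving a = 2 — point (2, -1).
A lex Gröbner basis triangularizes the system, enabling back-substitution.

{(2, -1)}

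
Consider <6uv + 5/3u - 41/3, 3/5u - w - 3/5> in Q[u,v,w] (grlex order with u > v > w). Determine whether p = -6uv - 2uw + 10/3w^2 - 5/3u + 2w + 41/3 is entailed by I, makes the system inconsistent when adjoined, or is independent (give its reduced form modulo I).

First compute the reduced Gröbner basis of I by Buchberger's algorithm.
f_1 = 6uv + 5/3u - 41/3, LT = uv.
f_2 = 3/5u - w - 3/5, LT = u.

S(f_1,f_2): lcm = uv. S = 5/3vw + 5/18u + v - 41/18.
  reduce S modulo (f_1, f_2):
  remainder 5/3vw + v + 25/54w - 2 ≠ 0; add h_3 = 5/3vw + v + 25/54w - 2 to the basis.

The other S-polynomials (S(f_1,h_3), S(f_2,h_3)) all reduce to 0 modulo the current basis, so we have a Gröbner basis.
Inter-reduce: drop elements whose leading term is divisible by another's, tail-reduce, and make monic.
Reduced Gröbner basis: {vw + 3/5v + 5/18w - 6/5, u - 5/3w - 1}.
Label its elements g_1 = vw + 3/5v + 5/18w - 6/5, g_2 = u - 5/3w - 1.

Reduce p = -6uv - 2uw + 10/3w^2 - 5/3u + 2w + 41/3 modulo G:
  leading term uv: subtract (-6v)·g_2 from -6uv - 2uw + 10/3w^2 - 5/3u + 2w + 41/3 → -2uw - 10vw + 10/3w^2 - 5/3u - 6v + 2w + 41/3
  leading term uw: subtract (-2w)·g_2 from -2uw - 10vw + 10/3w^2 - 5/3u - 6v + 2w + 41/3 → -10vw - 5/3u - 6v + 41/3
  leading term vw: subtract (-10)·g_1 from -10vw - 5/3u - 6v + 41/3 → -5/3u + 25/9w + 5/3
  leading term u: subtract (-5/3)·g_2 from -5/3u + 25/9w + 5/3 → 0
  normal form = 0.
Since the normal form is 0, p ∈ I.

-6uv - 2uw + 10/3w^2 - 5/3u + 2w + 41/3 lies in I (it reduces to 0).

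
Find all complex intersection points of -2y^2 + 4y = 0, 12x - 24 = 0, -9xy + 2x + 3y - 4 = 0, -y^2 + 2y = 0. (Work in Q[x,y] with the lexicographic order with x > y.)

{(2, 0)}

Compute a lex Gröbner basis by Buchberger's algorithm.
f_1 = -2y^2 + 4y, LT = y^2.
f_2 = 12x - 24, LT = x.
f_3 = -9xy + 2x + 3y - 4, LT = xy.
f_4 = -y^2 + 2y, LT = y^2.

S(f_1,f_3): lcm = xy^2. S = -16/9xy + 1/3y^2 - 4/9y.
  leading term xy: subtract (-4/27y)·f_2 from -16/9xy + 1/3y^2 - 4/9y → 1/3y^2 - 4y
  leading term y^2: subtract (-1/6)·f_1 from 1/3y^2 - 4y → -10/3y
  leading term y: no divisor's leading term divides it; move -10/3y to the remainder.
  remainder -10/3y ≠ 0; add h_5 = -10/3y to the basis.

The other S-polynomials (S(f_1,f_2), S(f_1,f_4), S(f_2,f_3), S(f_2,f_4), S(f_3,f_4), S(f_1,h_5), S(f_2,h_5), S(f_3,h_5), S(f_4,h_5)) all reduce to 0 modulo the current basis, so we have a Gröbner basis.
Inter-reduce: drop elements whose leading term is divisible by another's, tail-reduce, and make monic.
Reduced Gröbner basis: {x - 2, y}.

From the last basis element, y = 0, so y takes values in {0}. Each choice, substituted upward through the basis, yields the corresponding point(s) of the solution set.
  y = 0: the earlier basis element becomes x - 2 = 0, giving x = 2 — point (2, 0).
Each listed point satisfies every original equation (direct substitution).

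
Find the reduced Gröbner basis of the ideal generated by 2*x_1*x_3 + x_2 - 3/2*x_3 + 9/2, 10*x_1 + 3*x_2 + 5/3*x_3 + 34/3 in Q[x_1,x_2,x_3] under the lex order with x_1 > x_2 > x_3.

G = {x_1 + 3/10*x_2 + 1/6*x_3 + 17/15, x_2*x_3 - 5/3*x_2 + 5/9*x_3**2 + 113/18*x_3 - 15/2}

f_1 = 2*x_1*x_3 + x_2 - 3/2*x_3 + 9/2, LT = x_1*x_3.
f_2 = 10*x_1 + 3*x_2 + 5/3*x_3 + 34/3, LT = x_1.

S(f_1,f_2): lcm = x_1*x_3. S = -3/10*x_2*x_3 + 1/2*x_2 - 1/6*x_3**2 - 113/60*x_3 + 9/4.
  reduce S modulo (f_1, f_2):
  remainder -3/10*x_2*x_3 + 1/2*x_2 - 1/6*x_3**2 - 113/60*x_3 + 9/4 ≠ 0; add g_3 = -3/10*x_2*x_3 + 1/2*x_2 - 1/6*x_3**2 - 113/60*x_3 + 9/4 to the basis.

The other S-polynomials (S(f_1,g_3), S(f_2,g_3)) all reduce to 0 modulo the current basis, so we have a Gröbner basis.
Inter-reduce: drop elements whose leading term is divisible by another's, tail-reduce, and make monic.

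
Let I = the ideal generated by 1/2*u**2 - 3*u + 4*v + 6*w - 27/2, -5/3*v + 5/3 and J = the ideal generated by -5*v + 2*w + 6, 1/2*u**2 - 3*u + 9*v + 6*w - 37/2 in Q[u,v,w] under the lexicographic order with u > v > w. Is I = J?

No, the ideals differ.

Since reduced Gröbner bases are canonical representatives of ideals under a given ordering, it suffices to compute and compare them.
Buchberger on the first generating set:
f_1 = 1/2*u**2 - 3*u + 4*v + 6*w - 27/2, LT = u**2.
f_2 = -5/3*v + 5/3, LT = v.

The S-polynomials (S(f_1,f_2)) all reduce to 0 modulo the current basis, so we have a Gröbner basis.
Inter-reduce: drop elements whose leading term is divisible by another's, tail-reduce, and make monic.
Reduced Gröbner basis: {u**2 - 6*u + 12*w - 19, v - 1}.

Buchberger on the second generating set:
h_1 = -5*v + 2*w + 6, LT = v.
h_2 = 1/2*u**2 - 3*u + 9*v + 6*w - 37/2, LT = u**2.

The S-polynomials (S(h_1,h_2)) all reduce to 0 modulo the current basis, so we have a Gröbner basis.
Inter-reduce: drop elements whose leading term is divisible by another's, tail-reduce, and make monic.
Reduced Gröbner basis: {u**2 - 6*u + 96/5*w - 77/5, v - 2/5*w - 6/5}.

The bases are distinct; the ideals are different.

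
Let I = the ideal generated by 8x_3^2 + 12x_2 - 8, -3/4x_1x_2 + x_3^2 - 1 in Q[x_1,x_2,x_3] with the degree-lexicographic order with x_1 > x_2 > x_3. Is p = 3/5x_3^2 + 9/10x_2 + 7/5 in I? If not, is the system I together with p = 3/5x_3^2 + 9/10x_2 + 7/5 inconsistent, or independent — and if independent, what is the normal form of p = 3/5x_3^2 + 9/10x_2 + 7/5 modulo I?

Adjoining 3/5x_3^2 + 9/10x_2 + 7/5 makes the ideal the whole ring: the system is inconsistent.

First compute the reduced Gröbner basis of I by Buchberger's algorithm.
f_1 = 8x_3^2 + 12x_2 - 8, LT = x_3^2.
f_2 = -3/4x_1x_2 + x_3^2 - 1, LT = x_1x_2.

The S-polynomials (S(f_1,f_2)) all reduce to 0 modulo the current basis, so we have a Gröbner basis.
Inter-reduce: drop elements whose leading term is divisible by another's, tail-reduce, and make monic.
Reduced Gröbner basis: {x_1x_2 + 2x_2, x_3^2 + 3/2x_2 - 1}.
Label its elements g_1 = x_1x_2 + 2x_2, g_2 = x_3^2 + 3/2x_2 - 1.

Reduce p = 3/5x_3^2 + 9/10x_2 + 7/5 modulo G:
  leading term x_3^2: subtract (3/5)·g_2 from 3/5x_3^2 + 9/10x_2 + 7/5 → 2
  leading term 1: no divisor's leading term divides it; move 2 to the remainder.
  normal form = 2.
The normal form is nonzero, so p ∉ I. Since p minus its normal form lies in I, I + (p) = I + (r) where r = 2; decide whether this ideal is the whole ring.
Here r = 2 is a nonzero constant, hence a unit: 1 ∈ I + (p), the Gröbner basis of I + (p) is {1}, and the enlarged system has no common solution — adjoining p is inconsistent.

The remainder on division by a Gröbner basis is unique — it is the normal form.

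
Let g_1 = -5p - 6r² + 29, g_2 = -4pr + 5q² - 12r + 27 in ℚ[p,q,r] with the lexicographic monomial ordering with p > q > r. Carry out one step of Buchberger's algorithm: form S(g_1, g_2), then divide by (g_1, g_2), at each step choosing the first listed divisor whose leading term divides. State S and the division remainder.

lcm(LM(g_1), LM(g_2)) = pr.
S = (lcm/LT(g_1))·g_1 − (lcm/LT(g_2))·g_2 = 5/4q² + 6/5r³ - 44/5r + 27/4.
Reduce S modulo (g_1, g_2) in that order:
  leading term q²: no divisor's leading term divides it; move 5/4q² to the remainder.
  leading term r³: no divisor's leading term divides it; move 6/5r³ to the remainder.
  leading term r: no divisor's leading term divides it; move -44/5r to the remainder.
  leading term 1: no divisor's leading term divides it; move 27/4 to the remainder.
The remainder 5/4q² + 6/5r³ - 44/5r + 27/4 is nonzero, so it would be added as the next basis element.

S(g_1, g_2) = 5/4q² + 6/5r³ - 44/5r + 27/4; remainder on division = 5/4q² + 6/5r³ - 44/5r + 27/4.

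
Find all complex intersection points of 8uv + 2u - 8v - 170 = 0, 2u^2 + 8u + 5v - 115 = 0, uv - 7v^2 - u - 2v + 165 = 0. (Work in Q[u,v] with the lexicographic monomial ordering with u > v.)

Compute a lex Gröbner basis by Buchberger's algorithm.
f_1 = 8uv + 2u - 8v - 170, LT = uv.
f_2 = 2u^2 + 8u + 5v - 115, LT = u^2.
f_3 = uv - u - 7v^2 - 2v + 165, LT = uv.

S(f_1,f_2): lcm = u^2v. S = 1/4u^2 - 5uv - 85/4u - 5/2v^2 + 115/2v.
  reduce S modulo (f_1, f_2, f_3):
  remainder -21u - 5/2v^2 + 415/8v - 735/8 ≠ 0; add h_4 = -21u - 5/2v^2 + 415/8v - 735/8 to the basis.

S(f_1,f_3): lcm = uv. S = 5/4u + 7v^2 + v - 745/4.
  reduce S modulo (f_1, f_2, f_3, h_4):
  remainder 1151/168v^2 + 2747/672v - 6135/32 ≠ 0; add h_5 = 1151/168v^2 + 2747/672v - 6135/32 to the basis.

S(f_2,f_3): lcm = u^2v. S = u^2 + 7uv^2 + 6uv - 165u + 5/2v^2 - 115/2v.
  reduce S modulo (f_1, f_2, f_3, h_4, h_5):
  remainder -6350623/18416v + 31753115/18416 ≠ 0; add h_6 = -6350623/18416v + 31753115/18416 to the basis.

The other S-polynomials (S(f_1,h_4), S(f_2,h_4), S(f_3,h_4), S(f_1,h_5), S(f_2,h_5), S(f_3,h_5), S(h_4,h_5), S(f_1,h_6), S(f_2,h_6), S(f_3,h_6), S(h_4,h_6), S(h_5,h_6)) all reduce to 0 modulo the current basis, so we have a Gröbner basis.
Inter-reduce: drop elements whose leading term is divisible by another's, tail-reduce, and make monic.
Reduced Gröbner basis: {u - 5, v - 5}.

A lex Gröbner basis eliminates variables successively. Here v - 5 depends only on v, with roots {5}; lifting each root through the earlier basis elements recovers the full solutions.
  v = 5: the earlier basis element becomes u - 5 = 0, giving u = 5 — point (5, 5).

{(5, 5)}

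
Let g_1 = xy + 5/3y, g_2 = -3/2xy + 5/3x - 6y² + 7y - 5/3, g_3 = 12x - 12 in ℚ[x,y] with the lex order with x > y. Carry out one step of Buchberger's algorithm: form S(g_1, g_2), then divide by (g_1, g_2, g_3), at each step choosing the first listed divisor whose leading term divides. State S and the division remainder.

lcm(LM(g_1), LM(g_2)) = xy.
S = (lcm/LT(g_1))·g_1 − (lcm/LT(g_2))·g_2 = 10/9x - 4y² + 19/3y - 10/9.
Reduce S modulo (g_1, g_2, g_3) in that order:
  leading term x: subtract (5/54)·g_3 from 10/9x - 4y² + 19/3y - 10/9 → -4y² + 19/3y
  leading term y²: no divisor's leading term divides it; move -4y² to the remainder.
  leading term y: no divisor's leading term divides it; move 19/3y to the remainder.
The remainder -4y² + 19/3y is nonzero, so it would be added as the next basis element.

S(g_1, g_2) = 10/9x - 4y² + 19/3y - 10/9; remainder on division = -4y² + 19/3y.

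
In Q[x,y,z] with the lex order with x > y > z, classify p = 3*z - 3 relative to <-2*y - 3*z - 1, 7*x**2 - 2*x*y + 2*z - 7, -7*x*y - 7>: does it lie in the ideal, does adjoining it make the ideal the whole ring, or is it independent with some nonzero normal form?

Adjoining 3*z - 3 makes the ideal the whole ring: the system is inconsistent.

First compute the reduced Gröbner basis of I by Buchberger's algorithm.
f_1 = -2*y - 3*z - 1, LT = y.
f_2 = 7*x**2 - 2*x*y + 2*z - 7, LT = x**2.
f_3 = -7*x*y - 7, LT = x*y.

S(f_1,f_3): lcm = x*y. S = 3/2*x*z + 1/2*x - 1.
  leading term x*z: no divisor's leading term divides it; move 3/2*x*z to the remainder.
  leading term x: no divisor's leading term divides it; move 1/2*x to the remainder.
  leading term 1: no divisor's leading term divides it; move -1 to the remainder.
  remainder 3/2*x*z + 1/2*x - 1 ≠ 0; add h_4 = 3/2*x*z + 1/2*x - 1 to the basis.

S(f_2,f_3): lcm = x**2*y. S = -2/7*x*y**2 - x + 2/7*y*z - y.
  leading term x*y**2: subtract (1/7*x*y)·f_1 from -2/7*x*y**2 - x + 2/7*y*z - y → 3/7*x*y*z + 1/7*x*y - x + 2/7*y*z - y
  leading term x*y*z: subtract (-3/14*x*z)·f_1 from 3/7*x*y*z + 1/7*x*y - x + 2/7*y*z - y → 1/7*x*y - 9/14*x*z**2 - 3/14*x*z - x + 2/7*y*z - y
  leading term x*y: subtract (-1/14*x)·f_1 from 1/7*x*y - 9/14*x*z**2 - 3/14*x*z - x + 2/7*y*z - y → -9/14*x*z**2 - 3/7*x*z - 15/14*x + 2/7*y*z - y
  leading term x*z**2: subtract (-3/7*z)·h_4 from -9/14*x*z**2 - 3/7*x*z - 15/14*x + 2/7*y*z - y → -3/14*x*z - 15/14*x + 2/7*y*z - y - 3/7*z
  leading term x*z: subtract (-1/7)·h_4 from -3/14*x*z - 15/14*x + 2/7*y*z - y - 3/7*z → -x + 2/7*y*z - y - 3/7*z - 1/7
  leading term x: no divisor's leading term divides it; move -x to the remainder.
  leading term y*z: subtract (-1/7*z)·f_1 from 2/7*y*z - y - 3/7*z - 1/7 → -y - 3/7*z**2 - 4/7*z - 1/7
  leading term y: subtract (1/2)·f_1 from -y - 3/7*z**2 - 4/7*z - 1/7 → -3/7*z**2 + 13/14*z + 5/14
  leading term z**2: no divisor's leading term divides it; move -3/7*z**2 to the remainder.
  leading term z: no divisor's leading term divides it; move 13/14*z to the remainder.
  leading term 1: no divisor's leading term divides it; move 5/14 to the remainder.
  remainder -x - 3/7*z**2 + 13/14*z + 5/14 ≠ 0; add h_5 = -x - 3/7*z**2 + 13/14*z + 5/14 to the basis.

S(f_3,h_5): lcm = x*y. S = -3/7*y*z**2 + 13/14*y*z + 5/14*y + 1.
  leading term y*z**2: subtract (3/14*z**2)·f_1 from -3/7*y*z**2 + 13/14*y*z + 5/14*y + 1 → 13/14*y*z + 5/14*y + 9/14*z**3 + 3/14*z**2 + 1
  leading term y*z: subtract (-13/28*z)·f_1 from 13/14*y*z + 5/14*y + 9/14*z**3 + 3/14*z**2 + 1 → 5/14*y + 9/14*z**3 - 33/28*z**2 - 13/28*z + 1
  leading term y: subtract (-5/28)·f_1 from 5/14*y + 9/14*z**3 - 33/28*z**2 - 13/28*z + 1 → 9/14*z**3 - 33/28*z**2 - z + 23/28
  leading term z**3: no divisor's leading term divides it; move 9/14*z**3 to the remainder.
  leading term z**2: no divisor's leading term divides it; move -33/28*z**2 to the remainder.
  leading term z: no divisor's leading term divides it; move -z to the remainder.
  leading term 1: no divisor's leading term divides it; move 23/28 to the remainder.
  remainder 9/14*z**3 - 33/28*z**2 - z + 23/28 ≠ 0; add h_6 = 9/14*z**3 - 33/28*z**2 - z + 23/28 to the basis.

The other S-polynomials (S(f_1,f_2), S(f_1,h_4), S(f_2,h_4), S(f_3,h_4), S(f_1,h_5), S(f_2,h_5), S(h_4,h_5), S(f_1,h_6), S(f_2,h_6), S(f_3,h_6), S(h_4,h_6), S(h_5,h_6)) all reduce to 0 modulo the current basis, so we have a Gröbner basis.
Inter-reduce: drop elements whose leading term is divisible by another's, tail-reduce, and make monic.
Reduced Gröbner basis: {x + 3/7*z**2 - 13/14*z - 5/14, y + 3/2*z + 1/2, z**3 - 11/6*z**2 - 14/9*z + 23/18}.
Label its elements g_1 = x + 3/7*z**2 - 13/14*z - 5/14, g_2 = y + 3/2*z + 1/2, g_3 = z**3 - 11/6*z**2 - 14/9*z + 23/18.

Reduce p = 3*z - 3 modulo G:
  leading term z: no divisor's leading term divides it; move 3*z to the remainder.
  leading term 1: no divisor's leading term divides it; move -3 to the remainder.
  normal form = 3*z - 3.
The normal form is nonzero, so p ∉ I. Since p minus its normal form lies in I, I + (p) = I + (r) where r = 3*z - 3; decide whether this ideal is the whole ring.
Run Buchberger on G together with r (pairs among the g_i already reduce to 0 since G is a Gröbner basis):
g_1 = x + 3/7*z**2 - 13/14*z - 5/14, LT = x.
g_2 = y + 3/2*z + 1/2, LT = y.
g_3 = z**3 - 11/6*z**2 - 14/9*z + 23/18, LT = z**3.
r = 3*z - 3, LT = z.

S(g_3,r): lcm = z**3. S = -5/6*z**2 - 14/9*z + 23/18.
  leading term z**2: subtract (-5/18*z)·r from -5/6*z**2 - 14/9*z + 23/18 → -43/18*z + 23/18
  leading term z: subtract (-43/54)·r from -43/18*z + 23/18 → -10/9
  leading term 1: no divisor's leading term divides it; move -10/9 to the remainder.
  remainder -10/9 ≠ 0; add m_5 = -10/9 to the basis.

The other S-polynomials (S(g_1,g_2), S(g_1,g_3), S(g_1,r), S(g_2,g_3), S(g_2,r), S(g_1,m_5), S(g_2,m_5), S(g_3,m_5), S(r,m_5)) all reduce to 0 modulo the current basis, so we have a Gröbner basis.
Inter-reduce: drop elements whose leading term is divisible by another's, tail-reduce, and make monic.
Reduced Gröbner basis: {1}.
The reduced Gröbner basis of I + (p) is {1}: the ideal is the whole ring, so the enlarged system has no common solution — adjoining p is inconsistent.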